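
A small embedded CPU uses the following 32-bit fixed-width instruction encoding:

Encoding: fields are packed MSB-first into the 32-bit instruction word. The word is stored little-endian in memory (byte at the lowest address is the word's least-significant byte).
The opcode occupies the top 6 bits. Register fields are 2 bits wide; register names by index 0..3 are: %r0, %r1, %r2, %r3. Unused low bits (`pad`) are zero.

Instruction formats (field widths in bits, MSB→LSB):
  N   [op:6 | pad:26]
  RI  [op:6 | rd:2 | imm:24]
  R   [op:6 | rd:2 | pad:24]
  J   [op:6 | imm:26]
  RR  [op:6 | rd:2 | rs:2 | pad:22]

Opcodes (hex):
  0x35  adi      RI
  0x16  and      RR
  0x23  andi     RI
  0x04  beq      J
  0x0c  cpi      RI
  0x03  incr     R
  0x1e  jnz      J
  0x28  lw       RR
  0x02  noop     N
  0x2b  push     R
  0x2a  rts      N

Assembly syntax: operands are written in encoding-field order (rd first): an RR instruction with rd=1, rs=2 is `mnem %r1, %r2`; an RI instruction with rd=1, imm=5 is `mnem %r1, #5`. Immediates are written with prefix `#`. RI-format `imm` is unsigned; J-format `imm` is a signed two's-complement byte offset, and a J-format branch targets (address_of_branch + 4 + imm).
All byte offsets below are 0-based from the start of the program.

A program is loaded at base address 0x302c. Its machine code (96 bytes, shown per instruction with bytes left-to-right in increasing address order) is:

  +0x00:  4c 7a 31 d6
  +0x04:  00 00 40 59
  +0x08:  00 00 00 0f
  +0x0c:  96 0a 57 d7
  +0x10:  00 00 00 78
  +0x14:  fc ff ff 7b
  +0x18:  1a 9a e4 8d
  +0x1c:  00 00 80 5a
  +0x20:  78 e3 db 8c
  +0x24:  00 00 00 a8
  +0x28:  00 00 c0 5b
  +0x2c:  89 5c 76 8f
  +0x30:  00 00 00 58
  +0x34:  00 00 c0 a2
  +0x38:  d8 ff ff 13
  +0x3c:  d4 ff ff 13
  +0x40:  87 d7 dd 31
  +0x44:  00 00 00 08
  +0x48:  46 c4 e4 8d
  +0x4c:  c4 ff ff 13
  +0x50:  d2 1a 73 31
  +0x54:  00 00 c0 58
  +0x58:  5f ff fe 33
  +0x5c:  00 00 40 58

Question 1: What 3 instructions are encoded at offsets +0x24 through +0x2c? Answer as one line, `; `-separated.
[24] 00 00 00 a8 → 0xa8000000
  op=0xa8000000>>26=0x2a ⇒ rts (N)
[28] 00 00 c0 5b → 0x5bc00000
  op=0x5bc00000>>26=0x16 ⇒ and (RR)
  rd@[25:24]=0x3 ⇒ %r3
  rs@[23:22]=0x3 ⇒ %r3
[2c] 89 5c 76 8f → 0x8f765c89
  op=0x8f765c89>>26=0x23 ⇒ andi (RI)
  rd@[25:24]=0x3 ⇒ %r3
  imm@[23:0]=0x765c89 ⇒ #7756937

rts; and %r3, %r3; andi %r3, #7756937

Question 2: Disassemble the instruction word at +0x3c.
+0x3c: d4 ff ff 13 ⇒ word 0x13ffffd4 (little)
  op=0x13ffffd4>>26=0x4 ⇒ beq (J)
  imm@[25:0]=0x3ffffd4 (s26→-44) ⇒ #-44

beq #-44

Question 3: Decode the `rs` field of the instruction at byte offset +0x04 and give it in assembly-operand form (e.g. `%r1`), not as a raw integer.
[04] 00 00 40 59 → 0x59400000
  opcode bits[31:26]=0x16: and/RR
  rd@[25:24]=0x1 ⇒ %r1
  rs@[23:22]=0x1 ⇒ %r1

%r1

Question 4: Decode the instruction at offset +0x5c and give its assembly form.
+0x5c: 00 00 40 58 ⇒ word 0x58400000 (little)
  top 6b → 0x16 → and [RR]
  rd: (w>>24)&0x3=0x0 → %r0
  rs: (w>>22)&0x3=0x1 → %r1

and %r0, %r1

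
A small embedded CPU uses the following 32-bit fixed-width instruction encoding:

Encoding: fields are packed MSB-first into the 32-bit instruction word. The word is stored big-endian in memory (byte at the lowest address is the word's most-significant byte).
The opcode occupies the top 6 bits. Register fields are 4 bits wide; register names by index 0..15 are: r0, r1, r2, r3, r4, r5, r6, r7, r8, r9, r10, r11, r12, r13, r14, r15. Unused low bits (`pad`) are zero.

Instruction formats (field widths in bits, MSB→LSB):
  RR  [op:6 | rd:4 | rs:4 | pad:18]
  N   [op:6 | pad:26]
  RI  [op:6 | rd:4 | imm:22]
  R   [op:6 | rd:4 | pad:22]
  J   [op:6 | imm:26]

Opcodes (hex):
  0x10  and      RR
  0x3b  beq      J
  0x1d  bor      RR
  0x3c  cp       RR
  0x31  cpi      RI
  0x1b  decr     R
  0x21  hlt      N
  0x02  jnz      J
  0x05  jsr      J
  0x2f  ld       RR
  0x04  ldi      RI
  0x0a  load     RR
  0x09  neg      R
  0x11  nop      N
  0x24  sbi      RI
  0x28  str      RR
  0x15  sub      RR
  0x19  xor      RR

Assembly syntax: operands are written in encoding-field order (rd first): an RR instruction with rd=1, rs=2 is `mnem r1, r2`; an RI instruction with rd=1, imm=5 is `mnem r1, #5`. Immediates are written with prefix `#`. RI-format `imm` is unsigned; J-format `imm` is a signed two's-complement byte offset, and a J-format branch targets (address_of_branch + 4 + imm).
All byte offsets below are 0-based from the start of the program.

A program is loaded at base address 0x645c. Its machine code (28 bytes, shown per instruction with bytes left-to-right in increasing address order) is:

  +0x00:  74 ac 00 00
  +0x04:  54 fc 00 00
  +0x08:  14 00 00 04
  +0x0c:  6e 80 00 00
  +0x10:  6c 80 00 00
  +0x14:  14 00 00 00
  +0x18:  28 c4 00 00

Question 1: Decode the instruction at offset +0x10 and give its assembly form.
decr r2

off 0x10: read 6c 80 00 00 as big → 0x6c800000
  opcode bits[31:26]=0x1b: decr/R
  rd@[25:22]=0x2 ⇒ r2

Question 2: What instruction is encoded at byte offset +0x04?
sub r3, r15

[04] 54 fc 00 00 → 0x54fc0000
  op=0x54fc0000>>26=0x15 ⇒ sub (RR)
  rd: (w>>22)&0xf=0x3 → r3
  rs: (w>>18)&0xf=0xf → r15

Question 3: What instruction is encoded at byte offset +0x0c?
[0c] 6e 80 00 00 → 0x6e800000
  top 6b → 0x1b → decr [R]
  rd@[25:22]=0xa ⇒ r10

decr r10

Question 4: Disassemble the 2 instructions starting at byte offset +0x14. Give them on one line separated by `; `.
jsr #0; load r3, r1

@+14  big-endian(14 00 00 00) = 0x14000000
  top 6b → 0x5 → jsr [J]
  [25:0] imm=0 = #0
@+18  big-endian(28 c4 00 00) = 0x28c40000
  top 6b → 0xa → load [RR]
  [25:22] rd=3 = r3
  [21:18] rs=1 = r1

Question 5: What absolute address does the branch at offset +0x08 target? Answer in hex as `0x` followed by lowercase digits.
@+08  big-endian(14 00 00 04) = 0x14000004
  op=0x14000004>>26=0x5 ⇒ jsr (J)
  imm@[25:0]=0x4 ⇒ #4
  target = base 0x645c + off 0x08 + 4 + imm 4 = 0x646c

0x646c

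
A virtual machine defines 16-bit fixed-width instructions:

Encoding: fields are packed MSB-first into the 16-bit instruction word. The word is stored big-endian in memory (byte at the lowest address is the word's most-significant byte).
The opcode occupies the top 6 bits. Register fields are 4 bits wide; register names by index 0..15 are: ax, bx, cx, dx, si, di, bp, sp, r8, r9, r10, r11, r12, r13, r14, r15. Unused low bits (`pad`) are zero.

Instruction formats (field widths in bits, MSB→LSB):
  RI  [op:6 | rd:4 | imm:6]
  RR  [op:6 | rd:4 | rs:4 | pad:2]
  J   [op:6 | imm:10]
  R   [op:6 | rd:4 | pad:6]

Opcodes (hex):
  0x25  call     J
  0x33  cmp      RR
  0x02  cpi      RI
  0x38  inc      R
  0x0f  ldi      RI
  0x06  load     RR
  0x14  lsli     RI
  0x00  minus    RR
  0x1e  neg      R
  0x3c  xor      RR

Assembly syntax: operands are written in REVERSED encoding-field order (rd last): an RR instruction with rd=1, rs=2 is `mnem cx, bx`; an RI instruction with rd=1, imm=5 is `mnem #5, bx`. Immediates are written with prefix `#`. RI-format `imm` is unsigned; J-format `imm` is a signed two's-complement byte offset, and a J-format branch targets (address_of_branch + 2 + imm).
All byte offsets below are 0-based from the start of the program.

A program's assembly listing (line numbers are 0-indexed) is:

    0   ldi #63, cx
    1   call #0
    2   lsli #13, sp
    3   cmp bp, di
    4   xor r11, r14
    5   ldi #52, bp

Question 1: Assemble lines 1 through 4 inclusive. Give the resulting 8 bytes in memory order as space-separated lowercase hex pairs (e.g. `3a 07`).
94 00 51 cd cd 58 f3 ac

1. call fields op=0x25:6|imm=0:10 → word 9400h → 94 00
2. lsli fields op=0x14:6|rd=7:4|imm=13:6 → word 51cdh → 51 cd
3. cmp fields op=0x33:6|rd=5:4|rs=6:4|pad=0:2 → word cd58h → cd 58
4. xor fields op=0x3c:6|rd=14:4|rs=11:4|pad=0:2 → word f3ach → f3 ac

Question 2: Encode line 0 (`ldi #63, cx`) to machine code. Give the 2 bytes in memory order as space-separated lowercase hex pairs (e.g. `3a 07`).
line 0 (ldi): pack op=0xf:6|rd=2:4|imm=63:6 = 0x3cbf; big→ 3c bf

3c bf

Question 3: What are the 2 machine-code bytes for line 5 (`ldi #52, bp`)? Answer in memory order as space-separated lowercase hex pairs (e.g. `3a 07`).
5. ldi fields op=0xf:6|rd=6:4|imm=52:6 → word 3db4h → 3d b4

3d b4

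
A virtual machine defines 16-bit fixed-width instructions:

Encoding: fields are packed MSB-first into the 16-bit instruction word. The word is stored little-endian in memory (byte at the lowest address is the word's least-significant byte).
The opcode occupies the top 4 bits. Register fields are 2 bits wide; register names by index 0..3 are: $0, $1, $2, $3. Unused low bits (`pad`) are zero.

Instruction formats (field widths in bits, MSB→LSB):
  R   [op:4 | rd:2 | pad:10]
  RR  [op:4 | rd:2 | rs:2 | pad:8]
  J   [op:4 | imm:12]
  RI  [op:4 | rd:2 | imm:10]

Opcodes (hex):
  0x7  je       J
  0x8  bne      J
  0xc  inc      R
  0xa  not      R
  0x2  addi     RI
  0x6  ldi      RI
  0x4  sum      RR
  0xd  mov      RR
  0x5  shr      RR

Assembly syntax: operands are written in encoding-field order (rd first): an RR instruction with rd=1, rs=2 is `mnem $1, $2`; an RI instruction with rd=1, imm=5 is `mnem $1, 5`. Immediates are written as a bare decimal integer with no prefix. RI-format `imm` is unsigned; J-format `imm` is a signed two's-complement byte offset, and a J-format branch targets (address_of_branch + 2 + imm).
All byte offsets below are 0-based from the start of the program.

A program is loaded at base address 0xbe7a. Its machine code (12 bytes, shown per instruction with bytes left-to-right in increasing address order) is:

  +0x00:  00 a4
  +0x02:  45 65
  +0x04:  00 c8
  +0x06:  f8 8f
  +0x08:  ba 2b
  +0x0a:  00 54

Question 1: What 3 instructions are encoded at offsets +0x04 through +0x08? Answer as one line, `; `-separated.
+0x04: 00 c8 ⇒ word 0xc800 (little)
  opcode bits[15:12]=0xc: inc/R
  rd@[11:10]=0x2 ⇒ $2
+0x06: f8 8f ⇒ word 0x8ff8 (little)
  opcode bits[15:12]=0x8: bne/J
  imm@[11:0]=0xff8 (s12→-8) ⇒ -8
+0x08: ba 2b ⇒ word 0x2bba (little)
  opcode bits[15:12]=0x2: addi/RI
  rd@[11:10]=0x2 ⇒ $2
  imm@[9:0]=0x3ba ⇒ 954

inc $2; bne -8; addi $2, 954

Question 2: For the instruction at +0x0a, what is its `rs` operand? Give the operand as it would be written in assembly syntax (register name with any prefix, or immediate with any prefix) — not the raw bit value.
$0

[0a] 00 54 → 0x5400
  op=0x5400>>12=0x5 ⇒ shr (RR)
  [11:10] rd=1 = $1
  [9:8] rs=0 = $0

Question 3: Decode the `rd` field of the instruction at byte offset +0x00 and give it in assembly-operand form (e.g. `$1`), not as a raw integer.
$1

@+00  little-endian(00 a4) = 0xa400
  opcode bits[15:12]=0xa: not/R
  rd@[11:10]=0x1 ⇒ $1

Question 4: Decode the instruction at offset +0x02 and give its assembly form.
+0x02: 45 65 ⇒ word 0x6545 (little)
  top 4b → 0x6 → ldi [RI]
  rd@[11:10]=0x1 ⇒ $1
  imm@[9:0]=0x145 ⇒ 325

ldi $1, 325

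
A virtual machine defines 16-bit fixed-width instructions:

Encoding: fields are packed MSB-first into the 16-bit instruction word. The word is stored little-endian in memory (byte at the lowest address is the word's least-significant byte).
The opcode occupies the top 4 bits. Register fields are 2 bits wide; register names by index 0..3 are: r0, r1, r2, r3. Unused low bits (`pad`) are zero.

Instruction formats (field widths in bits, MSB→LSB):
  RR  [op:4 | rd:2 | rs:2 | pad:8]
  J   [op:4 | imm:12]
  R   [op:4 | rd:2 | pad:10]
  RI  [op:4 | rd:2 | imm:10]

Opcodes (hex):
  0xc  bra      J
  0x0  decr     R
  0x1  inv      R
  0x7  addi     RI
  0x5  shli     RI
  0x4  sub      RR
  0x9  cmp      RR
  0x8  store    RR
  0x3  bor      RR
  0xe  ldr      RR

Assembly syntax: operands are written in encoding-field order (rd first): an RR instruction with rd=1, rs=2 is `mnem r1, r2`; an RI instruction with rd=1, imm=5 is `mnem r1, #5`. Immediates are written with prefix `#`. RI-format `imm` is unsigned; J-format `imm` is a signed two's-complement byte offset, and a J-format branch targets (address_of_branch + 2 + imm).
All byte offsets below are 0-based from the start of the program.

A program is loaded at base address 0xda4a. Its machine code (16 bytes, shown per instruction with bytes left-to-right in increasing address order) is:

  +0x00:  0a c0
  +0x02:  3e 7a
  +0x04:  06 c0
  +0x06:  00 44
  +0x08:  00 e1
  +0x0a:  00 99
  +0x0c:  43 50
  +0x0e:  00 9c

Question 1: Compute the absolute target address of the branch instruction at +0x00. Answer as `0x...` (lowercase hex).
[00] 0a c0 → 0xc00a
  top 4b → 0xc → bra [J]
  [11:0] imm=10 = #10
  target = base 0xda4a + off 0x00 + 2 + imm 10 = 0xda56

0xda56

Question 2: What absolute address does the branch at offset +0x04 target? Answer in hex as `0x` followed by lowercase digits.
0xda56

[04] 06 c0 → 0xc006
  opcode bits[15:12]=0xc: bra/J
  imm@[11:0]=0x6 ⇒ #6
  target = base 0xda4a + off 0x04 + 2 + imm 6 = 0xda56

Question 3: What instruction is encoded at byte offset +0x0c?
@+0c  little-endian(43 50) = 0x5043
  top 4b → 0x5 → shli [RI]
  rd: (w>>10)&0x3=0x0 → r0
  imm: (w>>0)&0x3ff=0x43 → #67

shli r0, #67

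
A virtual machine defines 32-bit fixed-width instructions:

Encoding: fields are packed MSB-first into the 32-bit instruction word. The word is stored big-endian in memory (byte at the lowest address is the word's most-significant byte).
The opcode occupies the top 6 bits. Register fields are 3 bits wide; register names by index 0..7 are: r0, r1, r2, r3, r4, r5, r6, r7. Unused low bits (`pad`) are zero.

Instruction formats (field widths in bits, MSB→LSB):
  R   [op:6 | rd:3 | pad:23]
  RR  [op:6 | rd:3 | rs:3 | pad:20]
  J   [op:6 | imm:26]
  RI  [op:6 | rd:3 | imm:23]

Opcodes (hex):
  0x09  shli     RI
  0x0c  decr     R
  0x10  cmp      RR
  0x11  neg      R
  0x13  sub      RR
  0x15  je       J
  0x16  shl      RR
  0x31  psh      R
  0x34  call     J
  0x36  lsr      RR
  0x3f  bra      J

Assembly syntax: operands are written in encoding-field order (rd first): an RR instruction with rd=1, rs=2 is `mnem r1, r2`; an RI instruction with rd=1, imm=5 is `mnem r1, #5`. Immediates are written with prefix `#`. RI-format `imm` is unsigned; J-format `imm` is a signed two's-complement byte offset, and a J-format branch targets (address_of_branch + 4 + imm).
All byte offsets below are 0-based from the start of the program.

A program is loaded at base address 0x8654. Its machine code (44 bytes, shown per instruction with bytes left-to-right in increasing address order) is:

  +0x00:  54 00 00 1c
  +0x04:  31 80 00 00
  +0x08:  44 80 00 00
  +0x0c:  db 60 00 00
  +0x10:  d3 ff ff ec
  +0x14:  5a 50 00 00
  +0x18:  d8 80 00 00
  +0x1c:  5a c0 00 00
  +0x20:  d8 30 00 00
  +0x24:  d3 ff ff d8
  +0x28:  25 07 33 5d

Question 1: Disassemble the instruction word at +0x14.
off 0x14: read 5a 50 00 00 as big → 0x5a500000
  opcode bits[31:26]=0x16: shl/RR
  rd: (w>>23)&0x7=0x4 → r4
  rs: (w>>20)&0x7=0x5 → r5

shl r4, r5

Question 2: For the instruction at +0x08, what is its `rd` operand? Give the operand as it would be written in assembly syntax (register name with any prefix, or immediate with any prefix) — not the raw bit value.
r1

+0x08: 44 80 00 00 ⇒ word 0x44800000 (big)
  op=0x44800000>>26=0x11 ⇒ neg (R)
  [25:23] rd=1 = r1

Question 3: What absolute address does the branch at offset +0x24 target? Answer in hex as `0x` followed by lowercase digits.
+0x24: d3 ff ff d8 ⇒ word 0xd3ffffd8 (big)
  top 6b → 0x34 → call [J]
  [25:0] imm=67108824 (s26→-40) = #-40
  target = base 0x8654 + off 0x24 + 4 + imm -40 = 0x8654

0x8654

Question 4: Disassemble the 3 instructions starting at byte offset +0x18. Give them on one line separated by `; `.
lsr r1, r0; shl r5, r4; lsr r0, r3

+0x18: d8 80 00 00 ⇒ word 0xd8800000 (big)
  opcode bits[31:26]=0x36: lsr/RR
  [25:23] rd=1 = r1
  [22:20] rs=0 = r0
+0x1c: 5a c0 00 00 ⇒ word 0x5ac00000 (big)
  opcode bits[31:26]=0x16: shl/RR
  [25:23] rd=5 = r5
  [22:20] rs=4 = r4
+0x20: d8 30 00 00 ⇒ word 0xd8300000 (big)
  opcode bits[31:26]=0x36: lsr/RR
  [25:23] rd=0 = r0
  [22:20] rs=3 = r3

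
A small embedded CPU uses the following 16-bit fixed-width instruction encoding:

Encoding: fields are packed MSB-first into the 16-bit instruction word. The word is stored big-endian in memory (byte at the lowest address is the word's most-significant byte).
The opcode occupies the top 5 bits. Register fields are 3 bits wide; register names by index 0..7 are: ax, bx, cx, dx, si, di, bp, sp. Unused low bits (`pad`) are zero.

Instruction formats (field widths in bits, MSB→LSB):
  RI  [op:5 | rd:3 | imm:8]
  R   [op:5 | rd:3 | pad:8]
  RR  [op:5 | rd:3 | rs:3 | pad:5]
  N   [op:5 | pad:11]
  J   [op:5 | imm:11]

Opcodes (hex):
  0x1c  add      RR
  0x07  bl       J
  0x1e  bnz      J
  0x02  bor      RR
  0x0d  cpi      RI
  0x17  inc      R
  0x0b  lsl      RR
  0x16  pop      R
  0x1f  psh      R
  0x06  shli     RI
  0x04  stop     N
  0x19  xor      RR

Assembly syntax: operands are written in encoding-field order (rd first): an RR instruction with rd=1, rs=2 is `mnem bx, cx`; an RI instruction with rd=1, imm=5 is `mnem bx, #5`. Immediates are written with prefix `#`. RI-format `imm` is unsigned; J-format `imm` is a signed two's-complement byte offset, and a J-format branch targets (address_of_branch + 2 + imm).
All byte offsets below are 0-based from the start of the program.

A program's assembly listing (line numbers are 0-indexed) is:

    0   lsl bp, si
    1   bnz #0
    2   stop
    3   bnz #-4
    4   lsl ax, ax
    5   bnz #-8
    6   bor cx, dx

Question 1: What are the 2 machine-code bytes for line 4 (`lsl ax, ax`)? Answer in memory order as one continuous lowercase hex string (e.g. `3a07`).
line 4 (lsl): pack op=0xb:5|rd=0:3|rs=0:3|pad=0:5 = 0x5800; big→ 58 00

5800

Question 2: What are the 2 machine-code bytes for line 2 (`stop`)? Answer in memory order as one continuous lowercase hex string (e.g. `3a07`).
2000

line 2 (stop): pack op=0x4:5|pad=0:11 = 0x2000; big→ 20 00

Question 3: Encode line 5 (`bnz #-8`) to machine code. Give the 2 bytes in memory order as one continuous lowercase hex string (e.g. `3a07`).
5. bnz fields op=0x1e:5|imm=-8:11 → word f7f8h → f7 f8

f7f8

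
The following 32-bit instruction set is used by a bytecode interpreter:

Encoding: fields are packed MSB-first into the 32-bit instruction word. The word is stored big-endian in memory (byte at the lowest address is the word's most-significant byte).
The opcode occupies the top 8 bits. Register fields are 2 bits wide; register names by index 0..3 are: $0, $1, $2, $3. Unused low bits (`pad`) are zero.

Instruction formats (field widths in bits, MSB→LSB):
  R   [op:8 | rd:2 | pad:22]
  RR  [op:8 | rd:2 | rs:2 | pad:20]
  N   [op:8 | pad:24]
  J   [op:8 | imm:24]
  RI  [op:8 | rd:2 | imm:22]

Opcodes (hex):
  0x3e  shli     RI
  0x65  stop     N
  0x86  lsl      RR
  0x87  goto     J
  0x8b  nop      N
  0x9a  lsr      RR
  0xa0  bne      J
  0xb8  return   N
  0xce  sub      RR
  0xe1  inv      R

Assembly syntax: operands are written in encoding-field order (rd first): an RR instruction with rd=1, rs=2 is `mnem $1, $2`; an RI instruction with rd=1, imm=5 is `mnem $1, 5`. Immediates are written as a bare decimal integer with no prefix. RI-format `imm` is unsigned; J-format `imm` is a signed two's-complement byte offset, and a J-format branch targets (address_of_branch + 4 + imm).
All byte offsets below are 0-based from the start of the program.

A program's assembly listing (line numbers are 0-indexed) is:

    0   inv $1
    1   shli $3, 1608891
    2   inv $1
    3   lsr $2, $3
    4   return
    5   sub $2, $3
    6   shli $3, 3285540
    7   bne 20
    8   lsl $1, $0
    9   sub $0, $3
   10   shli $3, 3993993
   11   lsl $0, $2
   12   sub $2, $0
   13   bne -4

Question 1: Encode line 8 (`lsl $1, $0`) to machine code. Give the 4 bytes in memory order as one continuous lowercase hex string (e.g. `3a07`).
86400000

line 8 (lsl): pack op=0x86:8|rd=1:2|rs=0:2|pad=0:20 = 0x86400000; big→ 86 40 00 00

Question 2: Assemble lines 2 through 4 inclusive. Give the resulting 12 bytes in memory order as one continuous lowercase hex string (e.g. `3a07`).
e14000009ab00000b8000000

line 2 (inv): pack op=0xe1:8|rd=1:2|pad=0:22 = 0xe1400000; big→ e1 40 00 00
line 3 (lsr): pack op=0x9a:8|rd=2:2|rs=3:2|pad=0:20 = 0x9ab00000; big→ 9a b0 00 00
line 4 (return): pack op=0xb8:8|pad=0:24 = 0xb8000000; big→ b8 00 00 00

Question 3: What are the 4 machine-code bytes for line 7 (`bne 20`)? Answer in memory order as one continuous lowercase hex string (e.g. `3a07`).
a0000014

7. bne fields op=0xa0:8|imm=20:24 → word a0000014h → a0 00 00 14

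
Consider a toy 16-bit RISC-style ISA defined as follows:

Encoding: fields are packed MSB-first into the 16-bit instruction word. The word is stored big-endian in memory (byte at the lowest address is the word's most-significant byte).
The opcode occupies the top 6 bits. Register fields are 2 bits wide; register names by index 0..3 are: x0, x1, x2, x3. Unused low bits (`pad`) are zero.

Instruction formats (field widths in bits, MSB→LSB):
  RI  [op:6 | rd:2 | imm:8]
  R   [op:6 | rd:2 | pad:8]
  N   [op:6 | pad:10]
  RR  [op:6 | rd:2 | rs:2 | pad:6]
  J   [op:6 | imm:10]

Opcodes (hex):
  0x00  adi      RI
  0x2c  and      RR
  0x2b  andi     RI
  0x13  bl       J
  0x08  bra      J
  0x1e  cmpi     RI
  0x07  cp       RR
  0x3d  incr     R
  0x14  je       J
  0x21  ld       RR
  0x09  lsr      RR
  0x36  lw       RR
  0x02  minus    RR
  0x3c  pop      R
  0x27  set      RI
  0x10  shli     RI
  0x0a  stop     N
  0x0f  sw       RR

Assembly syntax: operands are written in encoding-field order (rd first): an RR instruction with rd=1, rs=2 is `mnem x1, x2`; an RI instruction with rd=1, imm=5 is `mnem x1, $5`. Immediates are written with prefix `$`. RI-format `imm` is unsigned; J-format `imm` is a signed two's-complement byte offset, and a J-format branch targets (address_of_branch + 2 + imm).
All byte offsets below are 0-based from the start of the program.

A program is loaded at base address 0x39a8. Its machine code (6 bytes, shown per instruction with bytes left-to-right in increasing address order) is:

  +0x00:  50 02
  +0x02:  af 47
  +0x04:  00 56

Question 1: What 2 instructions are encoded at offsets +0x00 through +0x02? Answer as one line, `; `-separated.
je $2; andi x3, $71

[00] 50 02 → 0x5002
  opcode bits[15:10]=0x14: je/J
  imm@[9:0]=0x2 ⇒ $2
[02] af 47 → 0xaf47
  opcode bits[15:10]=0x2b: andi/RI
  rd@[9:8]=0x3 ⇒ x3
  imm@[7:0]=0x47 ⇒ $71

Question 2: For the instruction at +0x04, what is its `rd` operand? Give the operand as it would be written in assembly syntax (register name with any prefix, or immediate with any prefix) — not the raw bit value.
@+04  big-endian(00 56) = 0x0056
  op=0x0056>>10=0x0 ⇒ adi (RI)
  rd@[9:8]=0x0 ⇒ x0
  imm@[7:0]=0x56 ⇒ $86

x0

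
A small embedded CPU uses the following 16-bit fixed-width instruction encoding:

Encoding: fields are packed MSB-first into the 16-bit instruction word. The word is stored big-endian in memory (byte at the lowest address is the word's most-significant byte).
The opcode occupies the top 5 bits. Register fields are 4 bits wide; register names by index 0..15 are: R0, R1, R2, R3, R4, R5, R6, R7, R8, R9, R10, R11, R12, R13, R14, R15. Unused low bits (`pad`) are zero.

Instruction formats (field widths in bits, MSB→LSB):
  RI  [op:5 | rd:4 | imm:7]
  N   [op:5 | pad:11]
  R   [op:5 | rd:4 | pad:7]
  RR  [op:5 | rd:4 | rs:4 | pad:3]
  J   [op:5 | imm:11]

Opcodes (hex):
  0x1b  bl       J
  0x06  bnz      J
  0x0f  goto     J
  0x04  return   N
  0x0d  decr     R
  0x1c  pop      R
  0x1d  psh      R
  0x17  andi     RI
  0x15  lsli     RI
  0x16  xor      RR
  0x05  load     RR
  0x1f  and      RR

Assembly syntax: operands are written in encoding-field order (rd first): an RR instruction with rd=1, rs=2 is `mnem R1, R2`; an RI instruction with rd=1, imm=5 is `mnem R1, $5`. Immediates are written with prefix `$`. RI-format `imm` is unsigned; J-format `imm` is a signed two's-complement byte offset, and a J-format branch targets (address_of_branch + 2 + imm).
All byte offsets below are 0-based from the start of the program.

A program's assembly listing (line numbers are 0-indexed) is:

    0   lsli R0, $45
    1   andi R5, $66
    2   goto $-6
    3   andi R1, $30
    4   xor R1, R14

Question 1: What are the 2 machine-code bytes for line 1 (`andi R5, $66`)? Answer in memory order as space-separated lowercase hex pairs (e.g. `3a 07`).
ba c2

1. andi fields op=0x17:5|rd=5:4|imm=66:7 → word bac2h → ba c2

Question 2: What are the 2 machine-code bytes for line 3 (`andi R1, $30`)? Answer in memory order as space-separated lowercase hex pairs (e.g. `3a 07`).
b8 9e

L3: andi op=0x17:5|rd=1:4|imm=30:7 ⇒ 0xb89e ⇒ big b8 9e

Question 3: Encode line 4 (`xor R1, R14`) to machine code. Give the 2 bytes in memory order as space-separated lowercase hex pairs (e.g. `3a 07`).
line 4 (xor): pack op=0x16:5|rd=1:4|rs=14:4|pad=0:3 = 0xb0f0; big→ b0 f0

b0 f0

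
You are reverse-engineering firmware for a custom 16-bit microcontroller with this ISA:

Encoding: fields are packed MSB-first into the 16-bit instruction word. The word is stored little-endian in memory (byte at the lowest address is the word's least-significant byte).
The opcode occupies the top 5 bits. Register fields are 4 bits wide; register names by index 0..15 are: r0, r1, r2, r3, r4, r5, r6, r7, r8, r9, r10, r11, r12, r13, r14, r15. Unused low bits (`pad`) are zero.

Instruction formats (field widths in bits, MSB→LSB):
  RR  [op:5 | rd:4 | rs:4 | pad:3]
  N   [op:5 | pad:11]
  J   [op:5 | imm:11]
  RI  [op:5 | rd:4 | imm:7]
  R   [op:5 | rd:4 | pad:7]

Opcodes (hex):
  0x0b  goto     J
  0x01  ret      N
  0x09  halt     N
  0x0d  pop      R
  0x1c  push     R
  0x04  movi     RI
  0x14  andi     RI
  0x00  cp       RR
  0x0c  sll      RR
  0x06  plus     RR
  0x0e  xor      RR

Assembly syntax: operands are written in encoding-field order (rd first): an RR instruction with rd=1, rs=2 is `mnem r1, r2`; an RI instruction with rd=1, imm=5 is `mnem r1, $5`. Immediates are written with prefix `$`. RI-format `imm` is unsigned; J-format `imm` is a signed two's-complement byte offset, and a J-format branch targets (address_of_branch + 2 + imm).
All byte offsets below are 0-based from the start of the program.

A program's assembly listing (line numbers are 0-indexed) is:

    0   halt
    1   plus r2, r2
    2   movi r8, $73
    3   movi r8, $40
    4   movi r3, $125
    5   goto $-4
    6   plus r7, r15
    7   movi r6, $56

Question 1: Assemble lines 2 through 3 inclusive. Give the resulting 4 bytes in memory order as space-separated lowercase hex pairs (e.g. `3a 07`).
49 24 28 24

line 2 (movi): pack op=0x4:5|rd=8:4|imm=73:7 = 0x2449; little→ 49 24
line 3 (movi): pack op=0x4:5|rd=8:4|imm=40:7 = 0x2428; little→ 28 24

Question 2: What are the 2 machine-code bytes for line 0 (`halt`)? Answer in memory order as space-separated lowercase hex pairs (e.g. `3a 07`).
line 0 (halt): pack op=0x9:5|pad=0:11 = 0x4800; little→ 00 48

00 48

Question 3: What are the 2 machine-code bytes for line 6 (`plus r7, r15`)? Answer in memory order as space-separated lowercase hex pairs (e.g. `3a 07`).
f8 33

L6: plus op=0x6:5|rd=7:4|rs=15:4|pad=0:3 ⇒ 0x33f8 ⇒ little f8 33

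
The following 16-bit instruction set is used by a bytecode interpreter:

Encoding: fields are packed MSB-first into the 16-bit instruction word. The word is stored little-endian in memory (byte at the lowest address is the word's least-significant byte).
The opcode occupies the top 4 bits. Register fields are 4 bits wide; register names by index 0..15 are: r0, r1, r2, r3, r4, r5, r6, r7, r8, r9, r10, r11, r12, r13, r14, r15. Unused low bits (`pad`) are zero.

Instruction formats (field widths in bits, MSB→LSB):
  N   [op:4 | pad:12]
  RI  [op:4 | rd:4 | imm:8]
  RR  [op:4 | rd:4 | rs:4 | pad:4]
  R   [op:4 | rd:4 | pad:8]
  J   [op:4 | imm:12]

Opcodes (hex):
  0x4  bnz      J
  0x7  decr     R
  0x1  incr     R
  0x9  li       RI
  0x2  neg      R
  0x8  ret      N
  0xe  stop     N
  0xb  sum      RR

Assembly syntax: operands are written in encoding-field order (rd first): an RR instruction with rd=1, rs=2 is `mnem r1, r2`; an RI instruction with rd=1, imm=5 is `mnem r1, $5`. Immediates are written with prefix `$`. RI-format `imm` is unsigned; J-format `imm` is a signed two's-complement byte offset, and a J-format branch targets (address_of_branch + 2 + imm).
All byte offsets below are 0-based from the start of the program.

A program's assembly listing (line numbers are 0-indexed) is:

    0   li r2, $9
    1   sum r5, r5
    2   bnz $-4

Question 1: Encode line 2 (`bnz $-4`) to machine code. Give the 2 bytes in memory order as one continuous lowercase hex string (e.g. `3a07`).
fc4f

L2: bnz op=0x4:4|imm=-4:12 ⇒ 0x4ffc ⇒ little fc 4f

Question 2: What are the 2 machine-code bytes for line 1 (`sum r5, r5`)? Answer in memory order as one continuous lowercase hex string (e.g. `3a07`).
line 1 (sum): pack op=0xb:4|rd=5:4|rs=5:4|pad=0:4 = 0xb550; little→ 50 b5

50b5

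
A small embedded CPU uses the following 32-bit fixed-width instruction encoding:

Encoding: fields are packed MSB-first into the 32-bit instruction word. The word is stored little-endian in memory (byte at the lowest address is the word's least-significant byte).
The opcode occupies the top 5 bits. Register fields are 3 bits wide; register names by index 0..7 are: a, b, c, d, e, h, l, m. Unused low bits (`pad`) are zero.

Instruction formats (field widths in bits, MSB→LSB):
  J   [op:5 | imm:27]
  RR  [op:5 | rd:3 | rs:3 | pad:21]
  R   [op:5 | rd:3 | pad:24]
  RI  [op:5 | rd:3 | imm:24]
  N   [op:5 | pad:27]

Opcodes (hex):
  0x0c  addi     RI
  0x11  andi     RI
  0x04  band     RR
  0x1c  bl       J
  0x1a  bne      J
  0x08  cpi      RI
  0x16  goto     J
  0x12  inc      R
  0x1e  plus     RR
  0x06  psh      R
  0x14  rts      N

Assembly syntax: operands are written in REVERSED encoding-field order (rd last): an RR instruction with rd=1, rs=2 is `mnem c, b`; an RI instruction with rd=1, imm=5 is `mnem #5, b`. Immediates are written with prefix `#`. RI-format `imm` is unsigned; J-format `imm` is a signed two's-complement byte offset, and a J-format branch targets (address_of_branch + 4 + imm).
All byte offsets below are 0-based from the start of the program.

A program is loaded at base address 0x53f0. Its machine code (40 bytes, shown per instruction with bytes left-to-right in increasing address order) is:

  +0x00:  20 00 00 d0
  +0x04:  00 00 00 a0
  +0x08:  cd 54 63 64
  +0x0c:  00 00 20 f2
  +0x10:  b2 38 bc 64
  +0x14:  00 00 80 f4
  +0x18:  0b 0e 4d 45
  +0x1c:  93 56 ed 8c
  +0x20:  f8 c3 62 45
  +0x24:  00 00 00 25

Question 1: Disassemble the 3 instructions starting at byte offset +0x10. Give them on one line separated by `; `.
@+10  little-endian(b2 38 bc 64) = 0x64bc38b2
  op=0x64bc38b2>>27=0xc ⇒ addi (RI)
  [26:24] rd=4 = e
  [23:0] imm=12335282 = #12335282
@+14  little-endian(00 00 80 f4) = 0xf4800000
  op=0xf4800000>>27=0x1e ⇒ plus (RR)
  [26:24] rd=4 = e
  [23:21] rs=4 = e
@+18  little-endian(0b 0e 4d 45) = 0x454d0e0b
  op=0x454d0e0b>>27=0x8 ⇒ cpi (RI)
  [26:24] rd=5 = h
  [23:0] imm=5049867 = #5049867

addi #12335282, e; plus e, e; cpi #5049867, h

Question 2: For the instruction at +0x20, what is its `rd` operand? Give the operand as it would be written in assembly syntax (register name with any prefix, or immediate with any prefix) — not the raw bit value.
h

[20] f8 c3 62 45 → 0x4562c3f8
  top 5b → 0x8 → cpi [RI]
  rd: (w>>24)&0x7=0x5 → h
  imm: (w>>0)&0xffffff=0x62c3f8 → #6472696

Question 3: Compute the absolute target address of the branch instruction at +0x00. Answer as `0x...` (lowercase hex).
0x5414

off 0x00: read 20 00 00 d0 as little → 0xd0000020
  opcode bits[31:27]=0x1a: bne/J
  [26:0] imm=32 = #32
  target = base 0x53f0 + off 0x00 + 4 + imm 32 = 0x5414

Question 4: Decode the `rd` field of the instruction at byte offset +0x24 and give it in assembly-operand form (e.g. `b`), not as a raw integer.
h

@+24  little-endian(00 00 00 25) = 0x25000000
  op=0x25000000>>27=0x4 ⇒ band (RR)
  [26:24] rd=5 = h
  [23:21] rs=0 = a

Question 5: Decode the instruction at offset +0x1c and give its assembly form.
andi #15554195, e

off 0x1c: read 93 56 ed 8c as little → 0x8ced5693
  opcode bits[31:27]=0x11: andi/RI
  rd: (w>>24)&0x7=0x4 → e
  imm: (w>>0)&0xffffff=0xed5693 → #15554195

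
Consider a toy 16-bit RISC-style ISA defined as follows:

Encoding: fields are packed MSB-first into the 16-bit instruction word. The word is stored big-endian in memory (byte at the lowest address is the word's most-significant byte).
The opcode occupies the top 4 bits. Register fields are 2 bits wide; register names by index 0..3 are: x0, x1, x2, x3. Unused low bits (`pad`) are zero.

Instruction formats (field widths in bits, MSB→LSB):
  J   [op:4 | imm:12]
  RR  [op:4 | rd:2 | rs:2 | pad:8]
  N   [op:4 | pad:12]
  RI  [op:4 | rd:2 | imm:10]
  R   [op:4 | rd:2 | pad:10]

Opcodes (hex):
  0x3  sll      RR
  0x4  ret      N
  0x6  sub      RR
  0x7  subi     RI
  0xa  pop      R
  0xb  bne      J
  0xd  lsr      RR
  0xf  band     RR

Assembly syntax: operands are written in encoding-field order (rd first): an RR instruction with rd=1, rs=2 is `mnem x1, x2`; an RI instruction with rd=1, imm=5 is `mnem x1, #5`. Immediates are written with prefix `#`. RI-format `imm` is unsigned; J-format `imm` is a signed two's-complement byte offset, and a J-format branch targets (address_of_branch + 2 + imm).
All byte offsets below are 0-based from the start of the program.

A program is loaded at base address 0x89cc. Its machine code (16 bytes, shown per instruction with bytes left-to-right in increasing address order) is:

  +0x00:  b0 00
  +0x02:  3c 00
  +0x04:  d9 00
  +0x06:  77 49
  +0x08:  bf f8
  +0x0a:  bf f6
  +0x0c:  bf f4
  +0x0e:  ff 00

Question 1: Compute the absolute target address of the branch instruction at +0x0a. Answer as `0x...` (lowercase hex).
off 0x0a: read bf f6 as big → 0xbff6
  op=0xbff6>>12=0xb ⇒ bne (J)
  imm@[11:0]=0xff6 (s12→-10) ⇒ #-10
  target = base 0x89cc + off 0x0a + 2 + imm -10 = 0x89ce

0x89ce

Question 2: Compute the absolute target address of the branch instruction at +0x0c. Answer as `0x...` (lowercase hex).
off 0x0c: read bf f4 as big → 0xbff4
  top 4b → 0xb → bne [J]
  [11:0] imm=4084 (s12→-12) = #-12
  target = base 0x89cc + off 0x0c + 2 + imm -12 = 0x89ce

0x89ce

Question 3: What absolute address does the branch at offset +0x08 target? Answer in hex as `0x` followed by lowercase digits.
0x89ce

[08] bf f8 → 0xbff8
  top 4b → 0xb → bne [J]
  [11:0] imm=4088 (s12→-8) = #-8
  target = base 0x89cc + off 0x08 + 2 + imm -8 = 0x89ce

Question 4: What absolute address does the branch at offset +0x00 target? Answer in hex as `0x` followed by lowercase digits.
@+00  big-endian(b0 00) = 0xb000
  top 4b → 0xb → bne [J]
  imm: (w>>0)&0xfff=0x0 → #0
  target = base 0x89cc + off 0x00 + 2 + imm 0 = 0x89ce

0x89ce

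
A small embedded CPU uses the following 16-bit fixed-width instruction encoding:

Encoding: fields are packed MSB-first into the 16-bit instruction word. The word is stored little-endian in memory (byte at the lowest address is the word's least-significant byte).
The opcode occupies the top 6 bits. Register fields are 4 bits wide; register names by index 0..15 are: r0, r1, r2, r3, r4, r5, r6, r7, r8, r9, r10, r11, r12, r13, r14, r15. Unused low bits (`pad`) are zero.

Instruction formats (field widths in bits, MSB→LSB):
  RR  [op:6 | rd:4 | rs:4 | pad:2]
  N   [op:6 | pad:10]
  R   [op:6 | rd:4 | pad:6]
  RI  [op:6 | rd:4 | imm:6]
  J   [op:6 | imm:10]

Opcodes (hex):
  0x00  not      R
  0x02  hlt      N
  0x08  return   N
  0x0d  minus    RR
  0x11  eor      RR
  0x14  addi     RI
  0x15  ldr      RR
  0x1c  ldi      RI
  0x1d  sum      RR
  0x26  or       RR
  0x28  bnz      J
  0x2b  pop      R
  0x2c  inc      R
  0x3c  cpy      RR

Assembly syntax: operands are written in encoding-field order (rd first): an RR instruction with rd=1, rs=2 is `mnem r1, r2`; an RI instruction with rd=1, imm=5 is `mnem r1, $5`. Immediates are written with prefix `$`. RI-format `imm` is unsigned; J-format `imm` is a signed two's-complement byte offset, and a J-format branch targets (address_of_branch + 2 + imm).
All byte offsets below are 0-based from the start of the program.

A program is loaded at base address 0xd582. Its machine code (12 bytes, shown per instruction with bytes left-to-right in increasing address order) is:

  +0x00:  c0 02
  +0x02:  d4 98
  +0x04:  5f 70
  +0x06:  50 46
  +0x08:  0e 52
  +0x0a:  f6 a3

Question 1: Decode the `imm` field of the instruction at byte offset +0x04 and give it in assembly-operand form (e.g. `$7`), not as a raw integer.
+0x04: 5f 70 ⇒ word 0x705f (little)
  top 6b → 0x1c → ldi [RI]
  rd: (w>>6)&0xf=0x1 → r1
  imm: (w>>0)&0x3f=0x1f → $31

$31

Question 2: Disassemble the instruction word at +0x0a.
bnz $-10

+0x0a: f6 a3 ⇒ word 0xa3f6 (little)
  op=0xa3f6>>10=0x28 ⇒ bnz (J)
  [9:0] imm=1014 (s10→-10) = $-10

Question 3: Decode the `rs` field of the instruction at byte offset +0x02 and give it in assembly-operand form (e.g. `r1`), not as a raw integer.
@+02  little-endian(d4 98) = 0x98d4
  opcode bits[15:10]=0x26: or/RR
  rd@[9:6]=0x3 ⇒ r3
  rs@[5:2]=0x5 ⇒ r5

r5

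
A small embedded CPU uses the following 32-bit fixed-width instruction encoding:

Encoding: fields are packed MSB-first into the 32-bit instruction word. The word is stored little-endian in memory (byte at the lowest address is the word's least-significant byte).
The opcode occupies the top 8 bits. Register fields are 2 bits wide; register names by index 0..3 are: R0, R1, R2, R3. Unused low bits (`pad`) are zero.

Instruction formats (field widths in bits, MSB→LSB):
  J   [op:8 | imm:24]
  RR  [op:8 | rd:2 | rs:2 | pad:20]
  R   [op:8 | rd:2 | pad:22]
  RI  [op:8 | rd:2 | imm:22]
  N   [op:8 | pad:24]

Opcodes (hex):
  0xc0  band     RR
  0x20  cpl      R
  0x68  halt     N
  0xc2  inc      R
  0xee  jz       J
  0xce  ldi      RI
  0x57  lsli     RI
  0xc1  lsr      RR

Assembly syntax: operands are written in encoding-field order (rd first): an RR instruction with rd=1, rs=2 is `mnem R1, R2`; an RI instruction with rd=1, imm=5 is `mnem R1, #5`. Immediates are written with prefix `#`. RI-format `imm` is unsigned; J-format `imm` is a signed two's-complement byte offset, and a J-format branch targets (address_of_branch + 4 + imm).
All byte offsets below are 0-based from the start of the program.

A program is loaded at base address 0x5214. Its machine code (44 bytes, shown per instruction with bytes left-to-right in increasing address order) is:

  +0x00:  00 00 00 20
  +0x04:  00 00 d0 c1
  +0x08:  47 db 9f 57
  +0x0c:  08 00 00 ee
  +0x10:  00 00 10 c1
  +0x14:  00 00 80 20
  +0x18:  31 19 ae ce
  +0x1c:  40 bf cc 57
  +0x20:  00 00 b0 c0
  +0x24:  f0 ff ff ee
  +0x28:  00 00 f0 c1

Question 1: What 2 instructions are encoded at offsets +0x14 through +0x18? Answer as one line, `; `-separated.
[14] 00 00 80 20 → 0x20800000
  opcode bits[31:24]=0x20: cpl/R
  rd@[23:22]=0x2 ⇒ R2
[18] 31 19 ae ce → 0xceae1931
  opcode bits[31:24]=0xce: ldi/RI
  rd@[23:22]=0x2 ⇒ R2
  imm@[21:0]=0x2e1931 ⇒ #3021105

cpl R2; ldi R2, #3021105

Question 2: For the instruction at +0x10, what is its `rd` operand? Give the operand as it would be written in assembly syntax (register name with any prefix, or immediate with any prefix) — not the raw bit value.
[10] 00 00 10 c1 → 0xc1100000
  op=0xc1100000>>24=0xc1 ⇒ lsr (RR)
  [23:22] rd=0 = R0
  [21:20] rs=1 = R1

R0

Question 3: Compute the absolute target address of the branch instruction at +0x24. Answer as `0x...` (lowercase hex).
off 0x24: read f0 ff ff ee as little → 0xeefffff0
  opcode bits[31:24]=0xee: jz/J
  [23:0] imm=16777200 (s24→-16) = #-16
  target = base 0x5214 + off 0x24 + 4 + imm -16 = 0x522c

0x522c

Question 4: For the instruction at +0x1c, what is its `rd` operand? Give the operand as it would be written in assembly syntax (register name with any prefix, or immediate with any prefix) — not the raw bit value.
+0x1c: 40 bf cc 57 ⇒ word 0x57ccbf40 (little)
  op=0x57ccbf40>>24=0x57 ⇒ lsli (RI)
  rd@[23:22]=0x3 ⇒ R3
  imm@[21:0]=0xcbf40 ⇒ #835392

R3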